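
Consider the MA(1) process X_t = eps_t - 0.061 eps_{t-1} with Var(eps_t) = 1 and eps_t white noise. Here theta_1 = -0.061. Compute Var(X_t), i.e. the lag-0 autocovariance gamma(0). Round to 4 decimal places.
\gamma(0) = 1.0037

For an MA(q) process X_t = eps_t + sum_i theta_i eps_{t-i} with
Var(eps_t) = sigma^2, the variance is
  gamma(0) = sigma^2 * (1 + sum_i theta_i^2).
  sum_i theta_i^2 = (-0.061)^2 = 0.003721.
  gamma(0) = 1 * (1 + 0.003721) = 1 * 1.003721 = 1.003721, which rounds to 1.0037.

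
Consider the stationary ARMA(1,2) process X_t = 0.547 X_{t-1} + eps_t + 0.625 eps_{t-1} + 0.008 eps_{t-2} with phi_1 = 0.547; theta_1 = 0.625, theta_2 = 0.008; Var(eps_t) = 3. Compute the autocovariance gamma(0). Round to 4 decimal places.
\gamma(0) = 8.9243

Multiply the model equation by X_{t-k} and take expectations. With theta_0 = psi_0 = 1 and psi_j the MA(infinity) weights, this gives
  gamma(k) - sum_i phi_i gamma(k-i) = c_k,
  c_k = sigma^2 * sum_{j=k..q} theta_j psi_{j-k}   (c_k = 0 for k > q),
using gamma(-m) = gamma(m).
psi-weights needed (psi_j = theta_j + sum_i phi_i psi_{j-i}):
  psi_1 = theta_1 + phi_1 = 0.625 + (0.547) = 1.172
  psi_2 = theta_2 + phi_1 psi_1 = 0.008 + (0.547)(1.172) = 0.649084
Right-hand sides:
  c_0 = sigma^2 (1 + theta_1 psi_1 + theta_2 psi_2) = 3 * (1 + (0.625)(1.172) + (0.008)(0.649084)) = 3 * 1.737693 = 5.213078
  c_1 = sigma^2 (theta_1 + theta_2 psi_1) = 3 * (0.625 + (0.008)(1.172)) = 1.903128
  c_2 = sigma^2 theta_2 = 3 * (0.008) = 0.024
Equations for k = 0 and k = 1 (AR order 1):
  gamma(0) = phi_1 gamma(1) + c_0
  gamma(1) = phi_1 gamma(0) + c_1
Substituting the second into the first: gamma(0) (1 - phi_1^2) = c_0 + phi_1 c_1, so
  gamma(0) = (c_0 + phi_1 c_1) / (1 - phi_1^2) = (5.213078 + (0.547)(1.903128)) / (1 - (0.547)^2) = 6.254089 / 0.700791 = 8.924328.
Therefore gamma(0) = 8.9243 (to 4 decimal places).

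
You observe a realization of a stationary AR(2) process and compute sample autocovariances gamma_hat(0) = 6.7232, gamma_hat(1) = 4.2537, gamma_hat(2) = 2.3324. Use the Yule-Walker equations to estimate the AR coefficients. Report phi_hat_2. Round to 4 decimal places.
\hat\phi_{2} = -0.0890

The Yule-Walker equations for an AR(p) process read, in matrix form,
  Gamma_p phi = r_p,   with   (Gamma_p)_{ij} = gamma(|i - j|),
                       (r_p)_i = gamma(i),   i,j = 1..p.
Substitute the sample gammas (Toeplitz matrix and right-hand side of size 2):
  Gamma_p = [[6.7232, 4.2537], [4.2537, 6.7232]]
  r_p     = [4.2537, 2.3324]
Written out:
  6.7232 phi_1 + 4.2537 phi_2 = 4.2537
  4.2537 phi_1 + 6.7232 phi_2 = 2.3324
Solve by Cramer's rule:
  det = gamma(0)^2 - gamma(1)^2 = (6.7232)^2 - (4.2537)^2 = 45.20141824 - 18.09396369 = 27.10745455
  phi_hat_1 = [gamma(1) gamma(0) - gamma(1) gamma(2)] / det = [(4.2537)(6.7232) - (4.2537)(2.3324)] / 27.10745455 = 18.67714596 / 27.10745455 = 0.689
  phi_hat_2 = [gamma(0) gamma(2) - gamma(1)^2] / det = [(6.7232)(2.3324) - (4.2537)^2] / 27.10745455 = -2.41277201 / 27.10745455 = -0.089
So phi_hat = [0.6890, -0.0890].
Therefore phi_hat_2 = -0.0890.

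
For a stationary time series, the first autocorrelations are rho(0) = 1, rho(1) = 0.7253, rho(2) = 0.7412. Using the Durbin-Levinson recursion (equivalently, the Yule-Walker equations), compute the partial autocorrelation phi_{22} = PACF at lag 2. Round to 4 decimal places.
\phi_{22} = 0.4539

The PACF at lag k is phi_{kk}, the last component of the solution
to the Yule-Walker system G_k phi = r_k where
  (G_k)_{ij} = rho(|i - j|), (r_k)_i = rho(i), i,j = 1..k.
Equivalently, Durbin-Levinson gives phi_{kk} iteratively:
  phi_{11} = rho(1)
  phi_{kk} = [rho(k) - sum_{j=1..k-1} phi_{k-1,j} rho(k-j)]
            / [1 - sum_{j=1..k-1} phi_{k-1,j} rho(j)],
  phi_{k,j} = phi_{k-1,j} - phi_{kk} phi_{k-1,k-j},  j = 1..k-1.
Step k = 1:
  phi_11 = rho(1) = 0.7253.
Step k = 2:
  phi_22 = [rho(2) - phi_11 rho(1)] / [1 - phi_11 rho(1)] = [0.7412 - (0.7253)(0.7253)] / [1 - (0.7253)(0.7253)]
         = 0.21513991 / 0.47393991 = 0.4539.
Therefore phi_{22} = 0.4539.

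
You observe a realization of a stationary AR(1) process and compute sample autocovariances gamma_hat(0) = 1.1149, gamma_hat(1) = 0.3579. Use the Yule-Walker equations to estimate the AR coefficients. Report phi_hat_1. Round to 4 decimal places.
\hat\phi_{1} = 0.3210

The Yule-Walker equations for an AR(p) process read, in matrix form,
  Gamma_p phi = r_p,   with   (Gamma_p)_{ij} = gamma(|i - j|),
                       (r_p)_i = gamma(i),   i,j = 1..p.
Substitute the sample gammas (Toeplitz matrix and right-hand side of size 1):
  Gamma_p = [[1.1149]]
  r_p     = [0.3579]
With p = 1 this is the single equation gamma(0) phi_1 = gamma(1):
  phi_hat_1 = gamma(1) / gamma(0) = 0.3579 / 1.1149 = 0.3210.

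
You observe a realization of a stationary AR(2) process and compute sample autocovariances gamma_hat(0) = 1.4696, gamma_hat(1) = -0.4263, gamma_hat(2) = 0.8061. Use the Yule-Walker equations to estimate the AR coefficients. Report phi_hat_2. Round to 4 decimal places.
\hat\phi_{2} = 0.5070

The Yule-Walker equations for an AR(p) process read, in matrix form,
  Gamma_p phi = r_p,   with   (Gamma_p)_{ij} = gamma(|i - j|),
                       (r_p)_i = gamma(i),   i,j = 1..p.
Substitute the sample gammas (Toeplitz matrix and right-hand side of size 2):
  Gamma_p = [[1.4696, -0.4263], [-0.4263, 1.4696]]
  r_p     = [-0.4263, 0.8061]
Written out:
  1.4696 phi_1 - 0.4263 phi_2 = -0.4263
  -0.4263 phi_1 + 1.4696 phi_2 = 0.8061
Solve by Cramer's rule:
  det = gamma(0)^2 - gamma(1)^2 = (1.4696)^2 - (-0.4263)^2 = 2.15972416 - 0.18173169 = 1.97799247
  phi_hat_1 = [gamma(1) gamma(0) - gamma(1) gamma(2)] / det = [(-0.4263)(1.4696) - (-0.4263)(0.8061)] / 1.97799247 = -0.28285005 / 1.97799247 = -0.143
  phi_hat_2 = [gamma(0) gamma(2) - gamma(1)^2] / det = [(1.4696)(0.8061) - (-0.4263)^2] / 1.97799247 = 1.00291287 / 1.97799247 = 0.507
So phi_hat = [-0.1430, 0.5070].
Therefore phi_hat_2 = 0.5070.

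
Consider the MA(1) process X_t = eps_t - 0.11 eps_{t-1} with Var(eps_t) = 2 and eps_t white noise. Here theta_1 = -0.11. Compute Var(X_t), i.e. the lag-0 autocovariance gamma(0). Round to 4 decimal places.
\gamma(0) = 2.0242

For an MA(q) process X_t = eps_t + sum_i theta_i eps_{t-i} with
Var(eps_t) = sigma^2, the variance is
  gamma(0) = sigma^2 * (1 + sum_i theta_i^2).
  sum_i theta_i^2 = (-0.11)^2 = 0.0121.
  gamma(0) = 2 * (1 + 0.0121) = 2 * 1.0121 = 2.0242.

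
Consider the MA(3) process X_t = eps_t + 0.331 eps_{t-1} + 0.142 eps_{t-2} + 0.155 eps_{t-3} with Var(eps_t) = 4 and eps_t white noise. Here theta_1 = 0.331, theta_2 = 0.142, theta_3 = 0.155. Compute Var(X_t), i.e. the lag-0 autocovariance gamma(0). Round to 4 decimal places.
\gamma(0) = 4.6150

For an MA(q) process X_t = eps_t + sum_i theta_i eps_{t-i} with
Var(eps_t) = sigma^2, the variance is
  gamma(0) = sigma^2 * (1 + sum_i theta_i^2).
  sum_i theta_i^2 = (0.331)^2 + (0.142)^2 + (0.155)^2 = 0.109561 + 0.020164 + 0.024025 = 0.15375.
  gamma(0) = 4 * (1 + 0.15375) = 4 * 1.15375 = 4.615, which rounds to 4.6150.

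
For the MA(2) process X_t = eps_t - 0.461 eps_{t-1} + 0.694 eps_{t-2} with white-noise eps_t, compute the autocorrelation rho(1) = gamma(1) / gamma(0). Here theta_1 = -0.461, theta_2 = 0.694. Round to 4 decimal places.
\rho(1) = -0.4610

For an MA(q) process with theta_0 = 1, the autocovariance is
  gamma(k) = sigma^2 * sum_{i=0..q-k} theta_i * theta_{i+k},
and rho(k) = gamma(k) / gamma(0). Sigma^2 cancels.
  numerator   = (1)*(-0.461) + (-0.461)*(0.694) = -0.780934.
  denominator = (1)^2 + (-0.461)^2 + (0.694)^2 = 1.694157.
  rho(1) = -0.780934 / 1.694157 = -0.4610.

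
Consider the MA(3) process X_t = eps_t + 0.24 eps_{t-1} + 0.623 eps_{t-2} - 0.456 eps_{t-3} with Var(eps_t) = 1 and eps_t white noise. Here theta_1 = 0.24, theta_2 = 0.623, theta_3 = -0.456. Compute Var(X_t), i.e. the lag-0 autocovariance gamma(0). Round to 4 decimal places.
\gamma(0) = 1.6537

For an MA(q) process X_t = eps_t + sum_i theta_i eps_{t-i} with
Var(eps_t) = sigma^2, the variance is
  gamma(0) = sigma^2 * (1 + sum_i theta_i^2).
  sum_i theta_i^2 = (0.24)^2 + (0.623)^2 + (-0.456)^2 = 0.0576 + 0.388129 + 0.207936 = 0.653665.
  gamma(0) = 1 * (1 + 0.653665) = 1 * 1.653665 = 1.653665, which rounds to 1.6537.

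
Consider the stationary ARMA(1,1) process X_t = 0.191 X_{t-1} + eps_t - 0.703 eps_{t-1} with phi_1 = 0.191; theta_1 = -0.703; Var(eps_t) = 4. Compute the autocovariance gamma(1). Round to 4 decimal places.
\gamma(1) = -1.8401

Multiply the model equation by X_{t-k} and take expectations. With theta_0 = psi_0 = 1 and psi_j the MA(infinity) weights, this gives
  gamma(k) - sum_i phi_i gamma(k-i) = c_k,
  c_k = sigma^2 * sum_{j=k..q} theta_j psi_{j-k}   (c_k = 0 for k > q),
using gamma(-m) = gamma(m).
psi-weights needed (psi_j = theta_j + sum_i phi_i psi_{j-i}):
  psi_1 = theta_1 + phi_1 = -0.703 + (0.191) = -0.512
Right-hand sides:
  c_0 = sigma^2 (1 + theta_1 psi_1) = 4 * (1 + (-0.703)(-0.512)) = 4 * 1.359936 = 5.439744
  c_1 = sigma^2 theta_1 = 4 * (-0.703) = -2.812
  c_2 = 0
Equations for k = 0 and k = 1 (AR order 1):
  gamma(0) = phi_1 gamma(1) + c_0
  gamma(1) = phi_1 gamma(0) + c_1
Substituting the second into the first: gamma(0) (1 - phi_1^2) = c_0 + phi_1 c_1, so
  gamma(0) = (c_0 + phi_1 c_1) / (1 - phi_1^2) = (5.439744 + (0.191)(-2.812)) / (1 - (0.191)^2) = 4.902652 / 0.963519 = 5.088277.
  gamma(1) = phi_1 gamma(0) + c_1 = (0.191)(5.088277) + (-2.812) = -1.840139.
Therefore gamma(1) = -1.8401 (to 4 decimal places).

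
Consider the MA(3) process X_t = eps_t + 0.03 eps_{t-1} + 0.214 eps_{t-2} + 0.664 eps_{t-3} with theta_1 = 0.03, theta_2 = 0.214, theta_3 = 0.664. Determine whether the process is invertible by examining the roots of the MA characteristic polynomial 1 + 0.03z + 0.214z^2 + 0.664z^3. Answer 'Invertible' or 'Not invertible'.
\text{Invertible}

The MA(q) characteristic polynomial is P(z) = 1 + 0.03z + 0.214z^2 + 0.664z^3.
Invertibility requires all roots to lie outside the unit circle, i.e. |z| > 1 for every root.
Degree 3: look for a simple real root z0 first, then factor out (1 - z/z0) and solve the remaining quadratic.
Testing z0 = -1.25: P(-1.25) = 1 + (0.03)(-1.25) + (0.214)(-1.25)^2 + (0.664)(-1.25)^3
  = 1 + (-0.0375) + (0.334375) + (-1.296875) = 0.  So z_0 = -1.25 is a root, |z_0| = 1.25.
Divide out the factor (1 + 0.8 z) = (1 - z/z0) (since 1/z0 = -0.8):
  P(z) = (1 + 0.8 z)(1 + (-0.77) z + (0.83) z^2)
  [check: z-coef -0.77 - (-0.8) = 0.03; z^2-coef 0.83 - (-0.8)(-0.77) = 0.214; z^3-coef -(-0.8)(0.83) = 0.664.]
Remaining roots from the quadratic factor 1 + (-0.77) z + (0.83) z^2:
  Set 1 + (-0.77) z + (0.83) z^2 = 0, i.e. a z^2 + b z + c = 0 with a = 0.83, b = -0.77, c = 1.
  Discriminant D = b^2 - 4ac = (-0.77)^2 - 4*(0.83)*1 = 0.5929 - (3.32) = -2.7271.
  D < 0, so the roots are the complex-conjugate pair z = (-b +/- i sqrt(-D)) / (2a) = 0.4639 +/- 0.9948i.
  For a conjugate pair |z|^2 = z * conj(z) = (product of roots) = c/a = 1/(0.83) = 1.204819, so |z| = sqrt(1.204819) = 1.0976 for both roots.
Moduli of all roots: 1.2500, 1.0976, 1.0976.
All moduli strictly greater than 1? Yes.
Verdict: Invertible.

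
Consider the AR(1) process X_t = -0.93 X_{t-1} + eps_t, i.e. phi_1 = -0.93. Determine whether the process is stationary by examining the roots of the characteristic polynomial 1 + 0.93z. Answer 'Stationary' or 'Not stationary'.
\text{Stationary}

The AR(p) characteristic polynomial is P(z) = 1 + 0.93z.
Stationarity requires all roots to lie outside the unit circle, i.e. |z| > 1 for every root.
This is linear in z: 1 + (0.93) z = 0  =>  z = -1/(0.93) = -1.075269,  |z| = 1.075269.
Moduli of all roots: 1.0753.
All moduli strictly greater than 1? Yes.
Verdict: Stationary.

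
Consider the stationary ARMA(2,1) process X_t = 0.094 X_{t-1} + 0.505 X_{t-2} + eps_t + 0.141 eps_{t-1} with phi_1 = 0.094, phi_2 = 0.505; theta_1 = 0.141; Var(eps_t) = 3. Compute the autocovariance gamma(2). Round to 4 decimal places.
\gamma(2) = 2.4250

Multiply the model equation by X_{t-k} and take expectations. With theta_0 = psi_0 = 1 and psi_j the MA(infinity) weights, this gives
  gamma(k) - sum_i phi_i gamma(k-i) = c_k,
  c_k = sigma^2 * sum_{j=k..q} theta_j psi_{j-k}   (c_k = 0 for k > q),
using gamma(-m) = gamma(m).
psi-weights needed (psi_j = theta_j + sum_i phi_i psi_{j-i}):
  psi_1 = theta_1 + phi_1 = 0.141 + (0.094) = 0.235
Right-hand sides:
  c_0 = sigma^2 (1 + theta_1 psi_1) = 3 * (1 + (0.141)(0.235)) = 3 * 1.033135 = 3.099405
  c_1 = sigma^2 theta_1 = 3 * (0.141) = 0.423
  c_2 = 0
Equations for k = 0, 1, 2 (AR order 2, c_2 = 0):
  (E0) gamma(0) = phi_1 gamma(1) + phi_2 gamma(2) + c_0
  (E1) gamma(1) = phi_1 gamma(0) + phi_2 gamma(1) + c_1
  (E2) gamma(2) = phi_1 gamma(1) + phi_2 gamma(0)
From (E1): gamma(1) = A gamma(0) + B with
  A = phi_1 / (1 - phi_2) = 0.094 / 0.495 = 0.189899,   B = c_1 / (1 - phi_2) = 0.423 / 0.495 = 0.854545.
Insert (E2) into (E0): gamma(0) (1 - phi_2^2) = phi_1 (1 + phi_2) gamma(1) + c_0.
  phi_1 (1 + phi_2) = (0.094)(1.505) = 0.14147,   1 - phi_2^2 = 0.744975.
Replace gamma(1) by A gamma(0) + B and collect gamma(0):
  gamma(0) [0.744975 - (0.14147)(0.189899)] = (0.14147)(0.854545) + 3.099405
  gamma(0) * 0.71811 = 3.220298
  gamma(0) = 3.220298 / 0.71811 = 4.484407.
  gamma(1) = A gamma(0) + B = (0.189899)(4.484407) + (0.854545) = 1.70613.
  gamma(2) = phi_1 gamma(1) + phi_2 gamma(0) = (0.094)(1.70613) + (0.505)(4.484407) = 2.425002.
Therefore gamma(2) = 2.4250 (to 4 decimal places).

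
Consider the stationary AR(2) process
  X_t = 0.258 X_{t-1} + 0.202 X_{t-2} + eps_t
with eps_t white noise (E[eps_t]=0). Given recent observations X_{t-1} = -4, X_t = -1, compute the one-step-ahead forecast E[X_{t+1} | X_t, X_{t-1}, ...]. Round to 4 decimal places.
E[X_{t+1} \mid \mathcal F_t] = -1.0660

For an AR(p) model X_t = c + sum_i phi_i X_{t-i} + eps_t, the
one-step-ahead conditional mean is
  E[X_{t+1} | X_t, ...] = c + sum_i phi_i X_{t+1-i}.
Substitute known values:
  E[X_{t+1} | ...] = (0.258) * (-1) + (0.202) * (-4)
                   = -1.0660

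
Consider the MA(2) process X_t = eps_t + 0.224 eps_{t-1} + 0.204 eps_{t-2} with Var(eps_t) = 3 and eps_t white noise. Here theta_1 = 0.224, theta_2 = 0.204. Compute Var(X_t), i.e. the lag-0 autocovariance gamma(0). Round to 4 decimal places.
\gamma(0) = 3.2754

For an MA(q) process X_t = eps_t + sum_i theta_i eps_{t-i} with
Var(eps_t) = sigma^2, the variance is
  gamma(0) = sigma^2 * (1 + sum_i theta_i^2).
  sum_i theta_i^2 = (0.224)^2 + (0.204)^2 = 0.050176 + 0.041616 = 0.091792.
  gamma(0) = 3 * (1 + 0.091792) = 3 * 1.091792 = 3.275376, which rounds to 3.2754.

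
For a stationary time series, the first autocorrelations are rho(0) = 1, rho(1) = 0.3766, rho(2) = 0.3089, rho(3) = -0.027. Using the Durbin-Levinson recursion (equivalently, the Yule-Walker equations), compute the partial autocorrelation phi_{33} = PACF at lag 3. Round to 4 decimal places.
\phi_{33} = -0.2350

The PACF at lag k is phi_{kk}, the last component of the solution
to the Yule-Walker system G_k phi = r_k where
  (G_k)_{ij} = rho(|i - j|), (r_k)_i = rho(i), i,j = 1..k.
Equivalently, Durbin-Levinson gives phi_{kk} iteratively:
  phi_{11} = rho(1)
  phi_{kk} = [rho(k) - sum_{j=1..k-1} phi_{k-1,j} rho(k-j)]
            / [1 - sum_{j=1..k-1} phi_{k-1,j} rho(j)],
  phi_{k,j} = phi_{k-1,j} - phi_{kk} phi_{k-1,k-j},  j = 1..k-1.
Step k = 1:
  phi_11 = rho(1) = 0.3766.
Step k = 2:
  phi_22 = [rho(2) - phi_11 rho(1)] / [1 - phi_11 rho(1)] = [0.3089 - (0.3766)(0.3766)] / [1 - (0.3766)(0.3766)]
         = 0.16707244 / 0.85817244 = 0.194684.
  Update: phi_21 = phi_11 - phi_22 phi_11 = 0.3766 - (0.194684)(0.3766) = 0.303282.
Step k = 3:
  phi_33 = [rho(3) - phi_21 rho(2) - phi_22 rho(1)] / [1 - phi_21 rho(1) - phi_22 rho(2)]
    numerator   = -0.027 - (0.303282)(0.3089) - (0.194684)(0.3766) = -0.1940018
    denominator = 1 - (0.303282)(0.3766) - (0.194684)(0.3089) = 0.82564611
  phi_33 = -0.1940018 / 0.82564611 = -0.235.
Therefore phi_{33} = -0.2350.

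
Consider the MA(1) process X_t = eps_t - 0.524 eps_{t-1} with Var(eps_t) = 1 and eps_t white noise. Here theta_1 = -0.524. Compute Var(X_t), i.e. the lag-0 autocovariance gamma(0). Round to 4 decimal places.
\gamma(0) = 1.2746

For an MA(q) process X_t = eps_t + sum_i theta_i eps_{t-i} with
Var(eps_t) = sigma^2, the variance is
  gamma(0) = sigma^2 * (1 + sum_i theta_i^2).
  sum_i theta_i^2 = (-0.524)^2 = 0.274576.
  gamma(0) = 1 * (1 + 0.274576) = 1 * 1.274576 = 1.274576, which rounds to 1.2746.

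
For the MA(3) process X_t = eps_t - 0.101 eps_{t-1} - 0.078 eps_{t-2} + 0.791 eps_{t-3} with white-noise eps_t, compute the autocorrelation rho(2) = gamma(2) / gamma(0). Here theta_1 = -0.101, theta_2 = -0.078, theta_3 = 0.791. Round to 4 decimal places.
\rho(2) = -0.0962

For an MA(q) process with theta_0 = 1, the autocovariance is
  gamma(k) = sigma^2 * sum_{i=0..q-k} theta_i * theta_{i+k},
and rho(k) = gamma(k) / gamma(0). Sigma^2 cancels.
  numerator   = (1)*(-0.078) + (-0.101)*(0.791) = -0.157891.
  denominator = (1)^2 + (-0.101)^2 + (-0.078)^2 + (0.791)^2 = 1.641966.
  rho(2) = -0.157891 / 1.641966 = -0.0962.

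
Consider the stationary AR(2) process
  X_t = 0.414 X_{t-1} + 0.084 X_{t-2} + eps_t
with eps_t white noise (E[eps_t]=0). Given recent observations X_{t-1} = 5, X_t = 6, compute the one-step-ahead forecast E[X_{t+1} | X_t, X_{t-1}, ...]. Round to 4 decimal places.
E[X_{t+1} \mid \mathcal F_t] = 2.9040

For an AR(p) model X_t = c + sum_i phi_i X_{t-i} + eps_t, the
one-step-ahead conditional mean is
  E[X_{t+1} | X_t, ...] = c + sum_i phi_i X_{t+1-i}.
Substitute known values:
  E[X_{t+1} | ...] = (0.414) * (6) + (0.084) * (5)
                   = 2.9040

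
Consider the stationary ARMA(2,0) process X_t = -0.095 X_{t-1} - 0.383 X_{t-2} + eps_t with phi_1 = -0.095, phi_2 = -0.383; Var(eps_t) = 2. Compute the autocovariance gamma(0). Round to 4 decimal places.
\gamma(0) = 2.3549

Multiply the model equation by X_{t-k} and take expectations. With theta_0 = psi_0 = 1 and psi_j the MA(infinity) weights, this gives
  gamma(k) - sum_i phi_i gamma(k-i) = c_k,
  c_k = sigma^2 * sum_{j=k..q} theta_j psi_{j-k}   (c_k = 0 for k > q),
using gamma(-m) = gamma(m).
Pure AR (q = 0): c_0 = sigma^2 = 2, c_k = 0 for k >= 1.
Equations for k = 0, 1, 2 (AR order 2, c_2 = 0):
  (E0) gamma(0) = phi_1 gamma(1) + phi_2 gamma(2) + c_0
  (E1) gamma(1) = phi_1 gamma(0) + phi_2 gamma(1) + c_1
  (E2) gamma(2) = phi_1 gamma(1) + phi_2 gamma(0)
From (E1): gamma(1) = A gamma(0) + B with
  A = phi_1 / (1 - phi_2) = -0.095 / 1.383 = -0.068691,   B = c_1 / (1 - phi_2) = 0 / 1.383 = 0.
Insert (E2) into (E0): gamma(0) (1 - phi_2^2) = phi_1 (1 + phi_2) gamma(1) + c_0.
  phi_1 (1 + phi_2) = (-0.095)(0.617) = -0.058615,   1 - phi_2^2 = 0.853311.
Replace gamma(1) by A gamma(0) + B and collect gamma(0):
  gamma(0) [0.853311 - (-0.058615)(-0.068691)] = c_0 = 2
  gamma(0) * 0.849285 = 2
  gamma(0) = 2 / 0.849285 = 2.354923.
Therefore gamma(0) = 2.3549 (to 4 decimal places).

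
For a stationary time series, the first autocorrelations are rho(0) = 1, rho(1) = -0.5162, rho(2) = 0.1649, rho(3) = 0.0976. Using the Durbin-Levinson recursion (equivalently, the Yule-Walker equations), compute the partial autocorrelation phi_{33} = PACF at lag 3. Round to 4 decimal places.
\phi_{33} = 0.1710

The PACF at lag k is phi_{kk}, the last component of the solution
to the Yule-Walker system G_k phi = r_k where
  (G_k)_{ij} = rho(|i - j|), (r_k)_i = rho(i), i,j = 1..k.
Equivalently, Durbin-Levinson gives phi_{kk} iteratively:
  phi_{11} = rho(1)
  phi_{kk} = [rho(k) - sum_{j=1..k-1} phi_{k-1,j} rho(k-j)]
            / [1 - sum_{j=1..k-1} phi_{k-1,j} rho(j)],
  phi_{k,j} = phi_{k-1,j} - phi_{kk} phi_{k-1,k-j},  j = 1..k-1.
Step k = 1:
  phi_11 = rho(1) = -0.5162.
Step k = 2:
  phi_22 = [rho(2) - phi_11 rho(1)] / [1 - phi_11 rho(1)] = [0.1649 - (-0.5162)(-0.5162)] / [1 - (-0.5162)(-0.5162)]
         = -0.10156244 / 0.73353756 = -0.138456.
  Update: phi_21 = phi_11 - phi_22 phi_11 = -0.5162 - (-0.138456)(-0.5162) = -0.587671.
Step k = 3:
  phi_33 = [rho(3) - phi_21 rho(2) - phi_22 rho(1)] / [1 - phi_21 rho(1) - phi_22 rho(2)]
    numerator   = 0.0976 - (-0.587671)(0.1649) - (-0.138456)(-0.5162) = 0.1230361
    denominator = 1 - (-0.587671)(-0.5162) - (-0.138456)(0.1649) = 0.71947566
  phi_33 = 0.1230361 / 0.71947566 = 0.171.
Therefore phi_{33} = 0.1710.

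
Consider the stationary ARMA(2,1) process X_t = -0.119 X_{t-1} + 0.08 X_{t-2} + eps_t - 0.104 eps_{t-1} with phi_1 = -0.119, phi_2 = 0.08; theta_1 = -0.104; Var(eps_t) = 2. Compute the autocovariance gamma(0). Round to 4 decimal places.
\gamma(0) = 2.1244

Multiply the model equation by X_{t-k} and take expectations. With theta_0 = psi_0 = 1 and psi_j the MA(infinity) weights, this gives
  gamma(k) - sum_i phi_i gamma(k-i) = c_k,
  c_k = sigma^2 * sum_{j=k..q} theta_j psi_{j-k}   (c_k = 0 for k > q),
using gamma(-m) = gamma(m).
psi-weights needed (psi_j = theta_j + sum_i phi_i psi_{j-i}):
  psi_1 = theta_1 + phi_1 = -0.104 + (-0.119) = -0.223
Right-hand sides:
  c_0 = sigma^2 (1 + theta_1 psi_1) = 2 * (1 + (-0.104)(-0.223)) = 2 * 1.023192 = 2.046384
  c_1 = sigma^2 theta_1 = 2 * (-0.104) = -0.208
  c_2 = 0
Equations for k = 0, 1, 2 (AR order 2, c_2 = 0):
  (E0) gamma(0) = phi_1 gamma(1) + phi_2 gamma(2) + c_0
  (E1) gamma(1) = phi_1 gamma(0) + phi_2 gamma(1) + c_1
  (E2) gamma(2) = phi_1 gamma(1) + phi_2 gamma(0)
From (E1): gamma(1) = A gamma(0) + B with
  A = phi_1 / (1 - phi_2) = -0.119 / 0.92 = -0.129348,   B = c_1 / (1 - phi_2) = -0.208 / 0.92 = -0.226087.
Insert (E2) into (E0): gamma(0) (1 - phi_2^2) = phi_1 (1 + phi_2) gamma(1) + c_0.
  phi_1 (1 + phi_2) = (-0.119)(1.08) = -0.12852,   1 - phi_2^2 = 0.9936.
Replace gamma(1) by A gamma(0) + B and collect gamma(0):
  gamma(0) [0.9936 - (-0.12852)(-0.129348)] = (-0.12852)(-0.226087) + 2.046384
  gamma(0) * 0.976976 = 2.075441
  gamma(0) = 2.075441 / 0.976976 = 2.124351.
Therefore gamma(0) = 2.1244 (to 4 decimal places).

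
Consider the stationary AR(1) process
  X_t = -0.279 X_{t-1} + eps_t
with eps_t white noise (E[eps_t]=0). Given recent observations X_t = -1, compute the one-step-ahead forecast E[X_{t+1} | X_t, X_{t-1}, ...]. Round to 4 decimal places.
E[X_{t+1} \mid \mathcal F_t] = 0.2790

For an AR(p) model X_t = c + sum_i phi_i X_{t-i} + eps_t, the
one-step-ahead conditional mean is
  E[X_{t+1} | X_t, ...] = c + sum_i phi_i X_{t+1-i}.
Substitute known values:
  E[X_{t+1} | ...] = (-0.279) * (-1)
                   = 0.2790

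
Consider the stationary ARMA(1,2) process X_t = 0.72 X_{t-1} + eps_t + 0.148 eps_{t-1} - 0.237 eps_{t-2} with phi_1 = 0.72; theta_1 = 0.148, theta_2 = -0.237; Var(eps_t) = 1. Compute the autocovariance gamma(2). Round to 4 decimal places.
\gamma(2) = 0.7924

Multiply the model equation by X_{t-k} and take expectations. With theta_0 = psi_0 = 1 and psi_j the MA(infinity) weights, this gives
  gamma(k) - sum_i phi_i gamma(k-i) = c_k,
  c_k = sigma^2 * sum_{j=k..q} theta_j psi_{j-k}   (c_k = 0 for k > q),
using gamma(-m) = gamma(m).
psi-weights needed (psi_j = theta_j + sum_i phi_i psi_{j-i}):
  psi_1 = theta_1 + phi_1 = 0.148 + (0.72) = 0.868
  psi_2 = theta_2 + phi_1 psi_1 = -0.237 + (0.72)(0.868) = 0.38796
Right-hand sides:
  c_0 = sigma^2 (1 + theta_1 psi_1 + theta_2 psi_2) = 1 * (1 + (0.148)(0.868) + (-0.237)(0.38796)) = 1 * 1.036517 = 1.036517
  c_1 = sigma^2 (theta_1 + theta_2 psi_1) = 1 * (0.148 + (-0.237)(0.868)) = -0.057716
  c_2 = sigma^2 theta_2 = 1 * (-0.237) = -0.237
Equations for k = 0 and k = 1 (AR order 1):
  gamma(0) = phi_1 gamma(1) + c_0
  gamma(1) = phi_1 gamma(0) + c_1
Substituting the second into the first: gamma(0) (1 - phi_1^2) = c_0 + phi_1 c_1, so
  gamma(0) = (c_0 + phi_1 c_1) / (1 - phi_1^2) = (1.036517 + (0.72)(-0.057716)) / (1 - (0.72)^2) = 0.994962 / 0.4816 = 2.065951.
  gamma(1) = phi_1 gamma(0) + c_1 = (0.72)(2.065951) + (-0.057716) = 1.429769.
For k = 2: gamma(2) = phi_1 gamma(1) + c_2
  = (0.72)(1.429769) + (-0.237) = 0.792433.
Therefore gamma(2) = 0.7924 (to 4 decimal places).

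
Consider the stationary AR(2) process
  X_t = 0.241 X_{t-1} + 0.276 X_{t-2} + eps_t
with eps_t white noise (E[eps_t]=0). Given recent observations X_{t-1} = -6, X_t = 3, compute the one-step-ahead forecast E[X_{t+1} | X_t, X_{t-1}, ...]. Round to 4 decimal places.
E[X_{t+1} \mid \mathcal F_t] = -0.9330

For an AR(p) model X_t = c + sum_i phi_i X_{t-i} + eps_t, the
one-step-ahead conditional mean is
  E[X_{t+1} | X_t, ...] = c + sum_i phi_i X_{t+1-i}.
Substitute known values:
  E[X_{t+1} | ...] = (0.241) * (3) + (0.276) * (-6)
                   = -0.9330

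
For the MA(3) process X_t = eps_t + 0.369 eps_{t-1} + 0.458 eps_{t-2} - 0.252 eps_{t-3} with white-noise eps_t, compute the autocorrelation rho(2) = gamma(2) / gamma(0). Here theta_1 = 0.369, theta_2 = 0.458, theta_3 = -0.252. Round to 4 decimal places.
\rho(2) = 0.2590

For an MA(q) process with theta_0 = 1, the autocovariance is
  gamma(k) = sigma^2 * sum_{i=0..q-k} theta_i * theta_{i+k},
and rho(k) = gamma(k) / gamma(0). Sigma^2 cancels.
  numerator   = (1)*(0.458) + (0.369)*(-0.252) = 0.365012.
  denominator = (1)^2 + (0.369)^2 + (0.458)^2 + (-0.252)^2 = 1.409429.
  rho(2) = 0.365012 / 1.409429 = 0.2590.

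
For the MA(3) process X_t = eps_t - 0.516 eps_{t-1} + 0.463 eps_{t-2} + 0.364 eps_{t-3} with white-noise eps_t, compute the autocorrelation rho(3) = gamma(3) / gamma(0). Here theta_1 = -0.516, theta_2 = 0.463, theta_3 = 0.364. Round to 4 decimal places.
\rho(3) = 0.2256

For an MA(q) process with theta_0 = 1, the autocovariance is
  gamma(k) = sigma^2 * sum_{i=0..q-k} theta_i * theta_{i+k},
and rho(k) = gamma(k) / gamma(0). Sigma^2 cancels.
  numerator   = (1)*(0.364) = 0.364.
  denominator = (1)^2 + (-0.516)^2 + (0.463)^2 + (0.364)^2 = 1.613121.
  rho(3) = 0.364 / 1.613121 = 0.2256.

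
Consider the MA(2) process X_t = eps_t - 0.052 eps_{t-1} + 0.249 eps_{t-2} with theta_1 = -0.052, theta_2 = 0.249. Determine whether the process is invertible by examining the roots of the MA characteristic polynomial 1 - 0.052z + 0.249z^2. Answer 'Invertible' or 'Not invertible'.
\text{Invertible}

The MA(q) characteristic polynomial is P(z) = 1 - 0.052z + 0.249z^2.
Invertibility requires all roots to lie outside the unit circle, i.e. |z| > 1 for every root.
Set 1 + (-0.052) z + (0.249) z^2 = 0, i.e. a z^2 + b z + c = 0 with a = 0.249, b = -0.052, c = 1.
Discriminant D = b^2 - 4ac = (-0.052)^2 - 4*(0.249)*1 = 0.002704 - (0.996) = -0.993296.
D < 0, so the roots are the complex-conjugate pair z = (-b +/- i sqrt(-D)) / (2a) = 0.1044 +/- 2.0013i.
For a conjugate pair |z|^2 = z * conj(z) = (product of roots) = c/a = 1/(0.249) = 4.016064, so |z| = sqrt(4.016064) = 2.004 for both roots.
Moduli of all roots: 2.0040, 2.0040.
All moduli strictly greater than 1? Yes.
Verdict: Invertible.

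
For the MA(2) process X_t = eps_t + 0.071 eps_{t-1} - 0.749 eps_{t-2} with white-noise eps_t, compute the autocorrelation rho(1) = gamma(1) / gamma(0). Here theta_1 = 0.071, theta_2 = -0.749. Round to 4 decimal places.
\rho(1) = 0.0114

For an MA(q) process with theta_0 = 1, the autocovariance is
  gamma(k) = sigma^2 * sum_{i=0..q-k} theta_i * theta_{i+k},
and rho(k) = gamma(k) / gamma(0). Sigma^2 cancels.
  numerator   = (1)*(0.071) + (0.071)*(-0.749) = 0.017821.
  denominator = (1)^2 + (0.071)^2 + (-0.749)^2 = 1.566042.
  rho(1) = 0.017821 / 1.566042 = 0.0114.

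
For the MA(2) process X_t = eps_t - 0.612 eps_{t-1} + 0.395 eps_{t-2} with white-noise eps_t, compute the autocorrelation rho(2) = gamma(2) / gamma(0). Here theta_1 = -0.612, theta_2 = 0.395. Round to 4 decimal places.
\rho(2) = 0.2581

For an MA(q) process with theta_0 = 1, the autocovariance is
  gamma(k) = sigma^2 * sum_{i=0..q-k} theta_i * theta_{i+k},
and rho(k) = gamma(k) / gamma(0). Sigma^2 cancels.
  numerator   = (1)*(0.395) = 0.395.
  denominator = (1)^2 + (-0.612)^2 + (0.395)^2 = 1.530569.
  rho(2) = 0.395 / 1.530569 = 0.2581.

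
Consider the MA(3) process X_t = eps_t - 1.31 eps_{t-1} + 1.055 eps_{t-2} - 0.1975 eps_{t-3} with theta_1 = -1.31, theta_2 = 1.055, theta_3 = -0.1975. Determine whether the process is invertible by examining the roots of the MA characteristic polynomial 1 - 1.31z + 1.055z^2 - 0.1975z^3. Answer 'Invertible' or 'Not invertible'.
\text{Invertible}

The MA(q) characteristic polynomial is P(z) = 1 - 1.31z + 1.055z^2 - 0.1975z^3.
Invertibility requires all roots to lie outside the unit circle, i.e. |z| > 1 for every root.
Degree 3: look for a simple real root z0 first, then factor out (1 - z/z0) and solve the remaining quadratic.
Testing z0 = 4: P(4) = 1 + (-1.31)(4) + (1.055)(4)^2 + (-0.1975)(4)^3
  = 1 + (-5.24) + (16.88) + (-12.64) = 0.  So z_0 = 4 is a root, |z_0| = 4.
Divide out the factor (1 - 0.25 z) = (1 - z/z0) (since 1/z0 = 0.25):
  P(z) = (1 - 0.25 z)(1 + (-1.06) z + (0.79) z^2)
  [check: z-coef -1.06 - (0.25) = -1.31; z^2-coef 0.79 - (0.25)(-1.06) = 1.055; z^3-coef -(0.25)(0.79) = -0.1975.]
Remaining roots from the quadratic factor 1 + (-1.06) z + (0.79) z^2:
  Set 1 + (-1.06) z + (0.79) z^2 = 0, i.e. a z^2 + b z + c = 0 with a = 0.79, b = -1.06, c = 1.
  Discriminant D = b^2 - 4ac = (-1.06)^2 - 4*(0.79)*1 = 1.1236 - (3.16) = -2.0364.
  D < 0, so the roots are the complex-conjugate pair z = (-b +/- i sqrt(-D)) / (2a) = 0.6709 +/- 0.9032i.
  For a conjugate pair |z|^2 = z * conj(z) = (product of roots) = c/a = 1/(0.79) = 1.265823, so |z| = sqrt(1.265823) = 1.1251 for both roots.
Moduli of all roots: 4.0000, 1.1251, 1.1251.
All moduli strictly greater than 1? Yes.
Verdict: Invertible.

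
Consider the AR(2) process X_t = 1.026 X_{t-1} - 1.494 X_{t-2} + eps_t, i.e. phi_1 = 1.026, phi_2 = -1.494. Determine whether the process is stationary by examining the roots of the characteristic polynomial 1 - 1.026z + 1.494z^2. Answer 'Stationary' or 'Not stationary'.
\text{Not stationary}

The AR(p) characteristic polynomial is P(z) = 1 - 1.026z + 1.494z^2.
Stationarity requires all roots to lie outside the unit circle, i.e. |z| > 1 for every root.
Set 1 + (-1.026) z + (1.494) z^2 = 0, i.e. a z^2 + b z + c = 0 with a = 1.494, b = -1.026, c = 1.
Discriminant D = b^2 - 4ac = (-1.026)^2 - 4*(1.494)*1 = 1.052676 - (5.976) = -4.923324.
D < 0, so the roots are the complex-conjugate pair z = (-b +/- i sqrt(-D)) / (2a) = 0.3434 +/- 0.7426i.
For a conjugate pair |z|^2 = z * conj(z) = (product of roots) = c/a = 1/(1.494) = 0.669344, so |z| = sqrt(0.669344) = 0.8181 for both roots.
Moduli of all roots: 0.8181, 0.8181.
All moduli strictly greater than 1? No.
Verdict: Not stationary.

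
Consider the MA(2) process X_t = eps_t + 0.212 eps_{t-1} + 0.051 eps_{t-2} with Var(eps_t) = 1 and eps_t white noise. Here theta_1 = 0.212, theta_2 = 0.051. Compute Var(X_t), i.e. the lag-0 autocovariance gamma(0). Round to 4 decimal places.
\gamma(0) = 1.0475

For an MA(q) process X_t = eps_t + sum_i theta_i eps_{t-i} with
Var(eps_t) = sigma^2, the variance is
  gamma(0) = sigma^2 * (1 + sum_i theta_i^2).
  sum_i theta_i^2 = (0.212)^2 + (0.051)^2 = 0.044944 + 0.002601 = 0.047545.
  gamma(0) = 1 * (1 + 0.047545) = 1 * 1.047545 = 1.047545, which rounds to 1.0475.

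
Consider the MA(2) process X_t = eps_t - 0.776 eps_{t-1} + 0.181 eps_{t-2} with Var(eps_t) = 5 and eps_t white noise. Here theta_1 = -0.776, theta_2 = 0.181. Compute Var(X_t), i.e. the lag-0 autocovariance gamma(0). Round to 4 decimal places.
\gamma(0) = 8.1747

For an MA(q) process X_t = eps_t + sum_i theta_i eps_{t-i} with
Var(eps_t) = sigma^2, the variance is
  gamma(0) = sigma^2 * (1 + sum_i theta_i^2).
  sum_i theta_i^2 = (-0.776)^2 + (0.181)^2 = 0.602176 + 0.032761 = 0.634937.
  gamma(0) = 5 * (1 + 0.634937) = 5 * 1.634937 = 8.174685, which rounds to 8.1747.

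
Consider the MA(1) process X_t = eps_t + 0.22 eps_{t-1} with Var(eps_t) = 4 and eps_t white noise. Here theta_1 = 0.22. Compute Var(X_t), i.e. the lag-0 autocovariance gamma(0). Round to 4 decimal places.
\gamma(0) = 4.1936

For an MA(q) process X_t = eps_t + sum_i theta_i eps_{t-i} with
Var(eps_t) = sigma^2, the variance is
  gamma(0) = sigma^2 * (1 + sum_i theta_i^2).
  sum_i theta_i^2 = (0.22)^2 = 0.0484.
  gamma(0) = 4 * (1 + 0.0484) = 4 * 1.0484 = 4.1936.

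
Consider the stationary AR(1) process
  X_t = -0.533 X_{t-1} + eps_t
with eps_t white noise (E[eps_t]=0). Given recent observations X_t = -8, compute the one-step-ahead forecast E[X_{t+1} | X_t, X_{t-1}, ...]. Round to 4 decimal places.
E[X_{t+1} \mid \mathcal F_t] = 4.2640

For an AR(p) model X_t = c + sum_i phi_i X_{t-i} + eps_t, the
one-step-ahead conditional mean is
  E[X_{t+1} | X_t, ...] = c + sum_i phi_i X_{t+1-i}.
Substitute known values:
  E[X_{t+1} | ...] = (-0.533) * (-8)
                   = 4.2640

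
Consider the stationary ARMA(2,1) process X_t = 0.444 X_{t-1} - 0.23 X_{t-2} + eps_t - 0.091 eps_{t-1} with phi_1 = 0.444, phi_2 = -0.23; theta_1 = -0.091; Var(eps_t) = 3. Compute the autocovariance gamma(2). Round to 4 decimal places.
\gamma(2) = -0.3379

Multiply the model equation by X_{t-k} and take expectations. With theta_0 = psi_0 = 1 and psi_j the MA(infinity) weights, this gives
  gamma(k) - sum_i phi_i gamma(k-i) = c_k,
  c_k = sigma^2 * sum_{j=k..q} theta_j psi_{j-k}   (c_k = 0 for k > q),
using gamma(-m) = gamma(m).
psi-weights needed (psi_j = theta_j + sum_i phi_i psi_{j-i}):
  psi_1 = theta_1 + phi_1 = -0.091 + (0.444) = 0.353
Right-hand sides:
  c_0 = sigma^2 (1 + theta_1 psi_1) = 3 * (1 + (-0.091)(0.353)) = 3 * 0.967877 = 2.903631
  c_1 = sigma^2 theta_1 = 3 * (-0.091) = -0.273
  c_2 = 0
Equations for k = 0, 1, 2 (AR order 2, c_2 = 0):
  (E0) gamma(0) = phi_1 gamma(1) + phi_2 gamma(2) + c_0
  (E1) gamma(1) = phi_1 gamma(0) + phi_2 gamma(1) + c_1
  (E2) gamma(2) = phi_1 gamma(1) + phi_2 gamma(0)
From (E1): gamma(1) = A gamma(0) + B with
  A = phi_1 / (1 - phi_2) = 0.444 / 1.23 = 0.360976,   B = c_1 / (1 - phi_2) = -0.273 / 1.23 = -0.221951.
Insert (E2) into (E0): gamma(0) (1 - phi_2^2) = phi_1 (1 + phi_2) gamma(1) + c_0.
  phi_1 (1 + phi_2) = (0.444)(0.77) = 0.34188,   1 - phi_2^2 = 0.9471.
Replace gamma(1) by A gamma(0) + B and collect gamma(0):
  gamma(0) [0.9471 - (0.34188)(0.360976)] = (0.34188)(-0.221951) + 2.903631
  gamma(0) * 0.82369 = 2.82775
  gamma(0) = 2.82775 / 0.82369 = 3.433029.
  gamma(1) = A gamma(0) + B = (0.360976)(3.433029) + (-0.221951) = 1.017288.
  gamma(2) = phi_1 gamma(1) + phi_2 gamma(0) = (0.444)(1.017288) + (-0.23)(3.433029) = -0.337921.
Therefore gamma(2) = -0.3379 (to 4 decimal places).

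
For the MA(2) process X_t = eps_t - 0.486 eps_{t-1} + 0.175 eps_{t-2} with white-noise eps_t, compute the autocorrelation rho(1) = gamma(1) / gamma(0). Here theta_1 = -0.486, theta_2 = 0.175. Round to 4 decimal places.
\rho(1) = -0.4508

For an MA(q) process with theta_0 = 1, the autocovariance is
  gamma(k) = sigma^2 * sum_{i=0..q-k} theta_i * theta_{i+k},
and rho(k) = gamma(k) / gamma(0). Sigma^2 cancels.
  numerator   = (1)*(-0.486) + (-0.486)*(0.175) = -0.57105.
  denominator = (1)^2 + (-0.486)^2 + (0.175)^2 = 1.266821.
  rho(1) = -0.57105 / 1.266821 = -0.4508.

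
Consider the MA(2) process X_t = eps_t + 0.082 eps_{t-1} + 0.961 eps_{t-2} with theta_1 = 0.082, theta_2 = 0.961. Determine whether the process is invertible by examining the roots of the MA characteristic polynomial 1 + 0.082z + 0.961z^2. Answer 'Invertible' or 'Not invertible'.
\text{Invertible}

The MA(q) characteristic polynomial is P(z) = 1 + 0.082z + 0.961z^2.
Invertibility requires all roots to lie outside the unit circle, i.e. |z| > 1 for every root.
Set 1 + (0.082) z + (0.961) z^2 = 0, i.e. a z^2 + b z + c = 0 with a = 0.961, b = 0.082, c = 1.
Discriminant D = b^2 - 4ac = (0.082)^2 - 4*(0.961)*1 = 0.006724 - (3.844) = -3.837276.
D < 0, so the roots are the complex-conjugate pair z = (-b +/- i sqrt(-D)) / (2a) = -0.0427 +/- 1.0192i.
For a conjugate pair |z|^2 = z * conj(z) = (product of roots) = c/a = 1/(0.961) = 1.040583, so |z| = sqrt(1.040583) = 1.0201 for both roots.
Moduli of all roots: 1.0201, 1.0201.
All moduli strictly greater than 1? Yes.
Verdict: Invertible.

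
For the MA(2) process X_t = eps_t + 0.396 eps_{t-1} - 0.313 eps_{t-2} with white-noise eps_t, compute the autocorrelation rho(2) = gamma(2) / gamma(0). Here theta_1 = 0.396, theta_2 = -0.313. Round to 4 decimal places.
\rho(2) = -0.2494

For an MA(q) process with theta_0 = 1, the autocovariance is
  gamma(k) = sigma^2 * sum_{i=0..q-k} theta_i * theta_{i+k},
and rho(k) = gamma(k) / gamma(0). Sigma^2 cancels.
  numerator   = (1)*(-0.313) = -0.313.
  denominator = (1)^2 + (0.396)^2 + (-0.313)^2 = 1.254785.
  rho(2) = -0.313 / 1.254785 = -0.2494.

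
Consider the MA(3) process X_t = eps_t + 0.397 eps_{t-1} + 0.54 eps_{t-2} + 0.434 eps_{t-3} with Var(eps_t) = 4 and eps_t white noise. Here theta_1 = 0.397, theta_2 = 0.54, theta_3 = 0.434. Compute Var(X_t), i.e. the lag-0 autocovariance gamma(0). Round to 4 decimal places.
\gamma(0) = 6.5503

For an MA(q) process X_t = eps_t + sum_i theta_i eps_{t-i} with
Var(eps_t) = sigma^2, the variance is
  gamma(0) = sigma^2 * (1 + sum_i theta_i^2).
  sum_i theta_i^2 = (0.397)^2 + (0.54)^2 + (0.434)^2 = 0.157609 + 0.2916 + 0.188356 = 0.637565.
  gamma(0) = 4 * (1 + 0.637565) = 4 * 1.637565 = 6.55026, which rounds to 6.5503.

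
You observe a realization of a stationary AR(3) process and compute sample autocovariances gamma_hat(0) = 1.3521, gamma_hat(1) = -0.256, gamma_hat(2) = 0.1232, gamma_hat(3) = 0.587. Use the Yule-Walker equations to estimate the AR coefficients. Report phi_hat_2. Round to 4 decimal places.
\hat\phi_{2} = 0.1430

The Yule-Walker equations for an AR(p) process read, in matrix form,
  Gamma_p phi = r_p,   with   (Gamma_p)_{ij} = gamma(|i - j|),
                       (r_p)_i = gamma(i),   i,j = 1..p.
Substitute the sample gammas (Toeplitz matrix and right-hand side of size 3):
  Gamma_p = [[1.3521, -0.256, 0.1232], [-0.256, 1.3521, -0.256], [0.1232, -0.256, 1.3521]]
  r_p     = [-0.256, 0.1232, 0.587]
Written out (R1..R3):
  (R1) 1.3521 phi_1 - 0.256 phi_2 + 0.1232 phi_3 = -0.256
  (R2) -0.256 phi_1 + 1.3521 phi_2 - 0.256 phi_3 = 0.1232
  (R3) 0.1232 phi_1 - 0.256 phi_2 + 1.3521 phi_3 = 0.587
Gaussian elimination:
  R2 <- R2 - (-0.256/1.3521) R1 = R2 - (-0.189335) R1:  1.30363 phi_2 - 0.232674 phi_3 = 0.07473
  R3 <- R3 - (0.1232/1.3521) R1 = R3 - (0.091118) R1:  -0.232674 phi_2 + 1.340874 phi_3 = 0.610326
  R3 <- R3 - (-0.232674/1.30363) R2 = R3 - (-0.178482) R2:  1.299346 phi_3 = 0.623664
Back-substitution:
  phi_hat_3 = 0.623664 / 1.299346 = 0.479983
  phi_hat_2 = (0.07473 - (-0.232674)(0.479983)) / 1.30363 = 0.142993
  phi_hat_1 = (-0.256 - (-0.256)(0.142993) - (0.1232)(0.479983)) / 1.3521 = -0.205996
So phi_hat = [-0.2060, 0.1430, 0.4800].
Therefore phi_hat_2 = 0.1430.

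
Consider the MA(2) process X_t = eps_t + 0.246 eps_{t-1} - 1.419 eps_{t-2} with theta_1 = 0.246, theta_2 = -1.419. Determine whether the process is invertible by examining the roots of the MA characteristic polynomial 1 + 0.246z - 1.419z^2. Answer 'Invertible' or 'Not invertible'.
\text{Not invertible}

The MA(q) characteristic polynomial is P(z) = 1 + 0.246z - 1.419z^2.
Invertibility requires all roots to lie outside the unit circle, i.e. |z| > 1 for every root.
Set 1 + (0.246) z + (-1.419) z^2 = 0, i.e. a z^2 + b z + c = 0 with a = -1.419, b = 0.246, c = 1.
Discriminant D = b^2 - 4ac = (0.246)^2 - 4*(-1.419)*1 = 0.060516 - (-5.676) = 5.736516.
D >= 0, so the roots are real: z = (-b +/- sqrt(D)) / (2a) = (-0.246 +/- 2.395103) / (-2.838).
  z_1 = (-0.246 + 2.395103) / (-2.838) = -0.7573,   |z_1| = 0.7573.
  z_2 = (-0.246 - 2.395103) / (-2.838) = 0.9306,   |z_2| = 0.9306.
Moduli of all roots: 0.7573, 0.9306.
All moduli strictly greater than 1? No.
Verdict: Not invertible.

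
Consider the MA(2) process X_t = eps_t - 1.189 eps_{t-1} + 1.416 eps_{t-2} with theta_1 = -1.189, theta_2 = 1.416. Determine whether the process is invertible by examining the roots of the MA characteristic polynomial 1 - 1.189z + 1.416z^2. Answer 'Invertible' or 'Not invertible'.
\text{Not invertible}

The MA(q) characteristic polynomial is P(z) = 1 - 1.189z + 1.416z^2.
Invertibility requires all roots to lie outside the unit circle, i.e. |z| > 1 for every root.
Set 1 + (-1.189) z + (1.416) z^2 = 0, i.e. a z^2 + b z + c = 0 with a = 1.416, b = -1.189, c = 1.
Discriminant D = b^2 - 4ac = (-1.189)^2 - 4*(1.416)*1 = 1.413721 - (5.664) = -4.250279.
D < 0, so the roots are the complex-conjugate pair z = (-b +/- i sqrt(-D)) / (2a) = 0.4198 +/- 0.728i.
For a conjugate pair |z|^2 = z * conj(z) = (product of roots) = c/a = 1/(1.416) = 0.706215, so |z| = sqrt(0.706215) = 0.8404 for both roots.
Moduli of all roots: 0.8404, 0.8404.
All moduli strictly greater than 1? No.
Verdict: Not invertible.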